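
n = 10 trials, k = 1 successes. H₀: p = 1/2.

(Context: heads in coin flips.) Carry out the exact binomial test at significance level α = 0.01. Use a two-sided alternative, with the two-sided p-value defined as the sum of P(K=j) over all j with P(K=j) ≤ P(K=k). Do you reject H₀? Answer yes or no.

Exact binomial: n=10, k=1, p₀=1/2=0.5000
P(X=j) = C(n,j)·p₀^j·(1−p₀)^(n−j); p = Σ P(X=j) over j with P(X=j) ≤ P(X=1)
p-value (two-sided) = 0.02148
At α=0.01: p ≥ α → fail to reject H₀

reject H₀: no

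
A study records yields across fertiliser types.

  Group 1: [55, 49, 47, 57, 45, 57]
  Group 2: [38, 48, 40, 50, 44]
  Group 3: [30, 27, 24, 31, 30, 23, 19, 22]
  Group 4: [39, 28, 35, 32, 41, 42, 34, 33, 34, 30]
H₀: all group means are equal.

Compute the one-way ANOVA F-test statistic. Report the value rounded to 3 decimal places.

test statistic = 37.872

Group means [51.67, 44.00, 25.75, 34.80], grand mean 37.379
SSB = Σnᵢ(x̄ᵢ−x̄)² = 2592.394; SSW = ΣΣ(x−x̄ᵢ)² = 570.433
MSB = 2592.394/3 = 864.1314; MSW = 570.433/25 = 22.8173
F = MSB/MSW = 37.8717
df = (3, 25)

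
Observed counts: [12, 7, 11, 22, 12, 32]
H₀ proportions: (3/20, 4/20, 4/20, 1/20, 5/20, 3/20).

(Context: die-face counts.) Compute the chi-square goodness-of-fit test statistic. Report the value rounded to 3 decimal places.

n = 96; E_i = n·p_i = [14.40, 19.20, 19.20, 4.80, 24.00, 14.40]
χ² = (12−14.40)²/14.40 + (7−19.20)²/19.20 + (11−19.20)²/19.20 + (22−4.80)²/4.80 + (12−24.00)²/24.00 + (32−14.40)²/14.40 = 100.7986
df = 5

test statistic = 100.799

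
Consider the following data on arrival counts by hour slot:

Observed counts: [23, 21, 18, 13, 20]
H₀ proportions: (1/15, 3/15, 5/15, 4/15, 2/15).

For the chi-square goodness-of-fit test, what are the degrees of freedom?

degrees of freedom = 4

df = k − 1 = 5 − 1 = 4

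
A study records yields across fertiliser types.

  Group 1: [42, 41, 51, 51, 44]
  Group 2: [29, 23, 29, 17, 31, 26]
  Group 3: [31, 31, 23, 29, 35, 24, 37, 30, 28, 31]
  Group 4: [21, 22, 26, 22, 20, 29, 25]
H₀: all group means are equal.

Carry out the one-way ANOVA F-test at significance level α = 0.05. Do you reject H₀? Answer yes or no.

Group means [45.80, 25.83, 29.90, 23.57], grand mean 30.286
SSB = Σnᵢ(x̄ᵢ−x̄)² = 1639.467; SSW = ΣΣ(x−x̄ᵢ)² = 456.248
MSB = 1639.467/3 = 546.4889; MSW = 456.248/24 = 19.0103
F = MSB/MSW = 28.7470
df = (3, 24)
p-value (upper-tail) = 0.00000
At α=0.05: p < α → reject H₀

reject H₀: yes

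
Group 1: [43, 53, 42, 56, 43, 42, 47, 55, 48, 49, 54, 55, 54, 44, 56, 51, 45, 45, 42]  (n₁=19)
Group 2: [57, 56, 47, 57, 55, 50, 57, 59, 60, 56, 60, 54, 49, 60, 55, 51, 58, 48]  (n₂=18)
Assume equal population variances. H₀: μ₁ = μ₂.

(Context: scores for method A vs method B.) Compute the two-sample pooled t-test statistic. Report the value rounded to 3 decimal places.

test statistic = -3.957

x̄₁=48.632, s₁=5.367, n₁=19
x̄₂=54.944, s₂=4.235, n₂=18
s_p² = [18·5.367² + 17·4.235²]/35 = 23.5247
SE = √(s_p²·(1/19+1/18)) = 1.5953
t = (48.632−54.944)/1.5953 = -3.9571
df = 35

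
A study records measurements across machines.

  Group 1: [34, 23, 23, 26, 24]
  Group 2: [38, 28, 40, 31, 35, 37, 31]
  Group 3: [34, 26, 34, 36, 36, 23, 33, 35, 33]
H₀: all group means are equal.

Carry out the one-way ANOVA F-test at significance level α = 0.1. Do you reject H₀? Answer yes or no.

Group means [26.00, 34.29, 32.22], grand mean 31.429
SSB = Σnᵢ(x̄ᵢ−x̄)² = 210.159; SSW = ΣΣ(x−x̄ᵢ)² = 368.984
MSB = 210.159/2 = 105.0794; MSW = 368.984/18 = 20.4991
F = MSB/MSW = 5.1260
df = (2, 18)
p-value (upper-tail) = 0.01730
At α=0.1: p < α → reject H₀

reject H₀: yes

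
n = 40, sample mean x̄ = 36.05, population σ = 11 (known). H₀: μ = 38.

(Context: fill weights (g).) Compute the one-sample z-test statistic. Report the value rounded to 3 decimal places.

SE = σ/√n = 11/√40 = 1.7393
z = (x̄−μ₀)/SE = (36.05−38)/1.7393 = -1.1212

test statistic = -1.121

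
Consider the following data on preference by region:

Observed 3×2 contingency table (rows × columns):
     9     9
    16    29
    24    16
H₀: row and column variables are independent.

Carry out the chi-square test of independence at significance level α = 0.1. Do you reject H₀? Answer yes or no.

reject H₀: yes

Row totals [18, 45, 40], col totals [49, 54], n=103
χ² = (9−8.56)²/8.56 + (9−9.44)²/9.44 + (16−21.41)²/21.41 + (29−23.59)²/23.59 + (24−19.03)²/19.03 + (16−20.97)²/20.97 = 5.1249
df = 2
p-value (upper-tail) = 0.07712
At α=0.1: p < α → reject H₀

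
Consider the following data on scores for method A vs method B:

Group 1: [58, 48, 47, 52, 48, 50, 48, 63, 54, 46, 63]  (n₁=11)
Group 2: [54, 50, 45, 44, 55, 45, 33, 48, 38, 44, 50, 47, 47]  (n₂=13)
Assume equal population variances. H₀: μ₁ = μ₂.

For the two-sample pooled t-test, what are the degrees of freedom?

df = n₁ + n₂ − 2 = 11 + 13 − 2 = 22

degrees of freedom = 22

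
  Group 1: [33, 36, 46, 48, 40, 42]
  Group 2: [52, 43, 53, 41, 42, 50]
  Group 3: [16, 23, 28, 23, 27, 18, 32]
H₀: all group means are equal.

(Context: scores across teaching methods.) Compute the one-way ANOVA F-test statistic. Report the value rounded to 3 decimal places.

test statistic = 29.805

Group means [40.83, 46.83, 23.86], grand mean 36.474
SSB = Σnᵢ(x̄ᵢ−x̄)² = 1872.213; SSW = ΣΣ(x−x̄ᵢ)² = 502.524
MSB = 1872.213/2 = 936.1065; MSW = 502.524/16 = 31.4077
F = MSB/MSW = 29.8050
df = (2, 16)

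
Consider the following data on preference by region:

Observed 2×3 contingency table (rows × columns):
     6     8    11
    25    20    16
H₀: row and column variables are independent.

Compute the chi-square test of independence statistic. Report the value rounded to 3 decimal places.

test statistic = 3.206

Row totals [25, 61], col totals [31, 28, 27], n=86
χ² = (6−9.01)²/9.01 + (8−8.14)²/8.14 + (11−7.85)²/7.85 + (25−21.99)²/21.99 + (20−19.86)²/19.86 + (16−19.15)²/19.15 = 3.2060
df = 2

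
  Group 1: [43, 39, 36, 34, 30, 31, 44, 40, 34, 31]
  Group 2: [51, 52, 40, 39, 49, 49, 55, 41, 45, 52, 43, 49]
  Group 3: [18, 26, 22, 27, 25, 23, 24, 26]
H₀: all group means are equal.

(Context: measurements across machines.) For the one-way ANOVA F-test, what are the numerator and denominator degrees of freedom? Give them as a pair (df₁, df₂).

k = 3 groups, N = 30 total
df = (k−1, N−k) = (3−1, 30−3) = (2, 27)

degrees of freedom = [2, 27]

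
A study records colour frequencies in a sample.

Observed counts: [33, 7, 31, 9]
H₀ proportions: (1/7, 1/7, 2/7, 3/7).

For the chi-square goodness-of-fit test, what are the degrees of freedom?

degrees of freedom = 3

df = k − 1 = 4 − 1 = 3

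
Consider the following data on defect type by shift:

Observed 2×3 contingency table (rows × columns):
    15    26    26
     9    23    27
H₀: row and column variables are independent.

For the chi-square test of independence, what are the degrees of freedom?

degrees of freedom = 2

df = (r−1)(c−1) = (2−1)·(3−1) = 2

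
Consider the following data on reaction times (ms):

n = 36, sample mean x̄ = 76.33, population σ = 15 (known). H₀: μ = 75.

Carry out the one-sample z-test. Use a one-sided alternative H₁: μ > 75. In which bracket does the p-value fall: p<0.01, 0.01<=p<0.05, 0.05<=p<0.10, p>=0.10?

SE = σ/√n = 15/√36 = 2.5000
z = (x̄−μ₀)/SE = (76.33−75)/2.5000 = 0.5320
p-value (one-sided, H₁ greater) = 0.29736
→ bracket: p>=0.10

p-value bracket: p>=0.10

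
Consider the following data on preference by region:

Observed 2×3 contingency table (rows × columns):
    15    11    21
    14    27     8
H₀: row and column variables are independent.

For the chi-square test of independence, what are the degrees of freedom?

df = (r−1)(c−1) = (2−1)·(3−1) = 2

degrees of freedom = 2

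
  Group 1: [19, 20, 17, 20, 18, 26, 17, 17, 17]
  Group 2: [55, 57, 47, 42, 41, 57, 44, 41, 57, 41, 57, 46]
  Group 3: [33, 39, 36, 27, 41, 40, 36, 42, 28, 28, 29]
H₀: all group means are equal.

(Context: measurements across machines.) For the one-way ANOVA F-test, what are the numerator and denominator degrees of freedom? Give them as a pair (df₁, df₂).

degrees of freedom = [2, 29]

k = 3 groups, N = 32 total
df = (k−1, N−k) = (3−1, 32−3) = (2, 29)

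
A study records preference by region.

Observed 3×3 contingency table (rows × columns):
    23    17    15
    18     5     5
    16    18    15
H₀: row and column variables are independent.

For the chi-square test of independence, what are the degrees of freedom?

df = (r−1)(c−1) = (3−1)·(3−1) = 4

degrees of freedom = 4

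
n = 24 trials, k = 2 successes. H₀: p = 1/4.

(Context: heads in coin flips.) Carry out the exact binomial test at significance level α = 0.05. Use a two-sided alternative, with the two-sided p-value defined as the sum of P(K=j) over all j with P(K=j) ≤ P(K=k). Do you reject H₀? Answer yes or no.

Exact binomial: n=24, k=2, p₀=1/4=0.2500
P(X=j) = C(n,j)·p₀^j·(1−p₀)^(n−j); p = Σ P(X=j) over j with P(X=j) ≤ P(X=2)
p-value (two-sided) = 0.06114
At α=0.05: p ≥ α → fail to reject H₀

reject H₀: no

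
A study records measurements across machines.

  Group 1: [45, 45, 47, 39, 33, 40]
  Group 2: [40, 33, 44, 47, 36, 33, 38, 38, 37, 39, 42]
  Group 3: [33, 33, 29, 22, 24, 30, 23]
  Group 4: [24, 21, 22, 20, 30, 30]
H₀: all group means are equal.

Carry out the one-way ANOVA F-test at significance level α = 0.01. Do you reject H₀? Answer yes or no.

Group means [41.50, 38.82, 27.71, 24.50], grand mean 33.900
SSB = Σnᵢ(x̄ᵢ−x̄)² = 1410.635; SSW = ΣΣ(x−x̄ᵢ)² = 552.065
MSB = 1410.635/3 = 470.2117; MSW = 552.065/26 = 21.2333
F = MSB/MSW = 22.1450
df = (3, 26)
p-value (upper-tail) = 0.00000
At α=0.01: p < α → reject H₀

reject H₀: yes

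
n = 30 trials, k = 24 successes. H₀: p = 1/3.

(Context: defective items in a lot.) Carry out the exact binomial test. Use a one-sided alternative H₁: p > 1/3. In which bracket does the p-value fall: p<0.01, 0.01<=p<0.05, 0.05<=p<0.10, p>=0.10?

p-value bracket: p<0.01

Exact binomial: n=30, k=24, p₀=1/3=0.3333
P(X≥24) from Σ C(n,i)·p₀^i·(1−p₀)^(n−i)
p-value (one-sided, H₁ greater) = 0.00000
→ bracket: p<0.01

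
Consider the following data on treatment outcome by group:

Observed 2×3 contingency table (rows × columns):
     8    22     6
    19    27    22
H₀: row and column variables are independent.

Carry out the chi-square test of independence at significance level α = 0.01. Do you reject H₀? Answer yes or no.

Row totals [36, 68], col totals [27, 49, 28], n=104
χ² = (8−9.35)²/9.35 + (22−16.96)²/16.96 + (6−9.69)²/9.69 + (19−17.65)²/17.65 + (27−32.04)²/32.04 + (22−18.31)²/18.31 = 4.7368
df = 2
p-value (upper-tail) = 0.09363
At α=0.01: p ≥ α → fail to reject H₀

reject H₀: no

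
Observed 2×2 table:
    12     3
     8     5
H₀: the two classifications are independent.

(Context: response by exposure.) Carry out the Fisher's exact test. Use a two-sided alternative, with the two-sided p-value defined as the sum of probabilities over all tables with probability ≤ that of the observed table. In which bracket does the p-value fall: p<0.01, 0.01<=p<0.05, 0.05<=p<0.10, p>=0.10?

Margins: r₁=15, r₂=13, c₁=20, c₂=8, n=28
p_obs = C(15,12)·C(13,8)/C(28,20); sum pmf over tables with pmf ≤ p_obs
p-value (two-sided) = 0.40966
→ bracket: p>=0.10

p-value bracket: p>=0.10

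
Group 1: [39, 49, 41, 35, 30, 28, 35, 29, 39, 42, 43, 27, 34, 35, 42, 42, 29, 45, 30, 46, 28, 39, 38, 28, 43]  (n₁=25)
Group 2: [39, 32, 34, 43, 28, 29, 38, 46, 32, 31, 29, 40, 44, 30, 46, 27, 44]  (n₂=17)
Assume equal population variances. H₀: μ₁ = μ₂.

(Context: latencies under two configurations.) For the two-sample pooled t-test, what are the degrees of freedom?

degrees of freedom = 40

df = n₁ + n₂ − 2 = 25 + 17 − 2 = 40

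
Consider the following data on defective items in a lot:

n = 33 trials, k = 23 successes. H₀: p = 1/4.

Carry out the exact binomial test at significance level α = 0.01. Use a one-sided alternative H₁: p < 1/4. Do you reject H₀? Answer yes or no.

Exact binomial: n=33, k=23, p₀=1/4=0.2500
P(X≤23) from Σ C(n,i)·p₀^i·(1−p₀)^(n−i)
p-value (one-sided, H₁ less) = 1.00000
At α=0.01: p ≥ α → fail to reject H₀

reject H₀: no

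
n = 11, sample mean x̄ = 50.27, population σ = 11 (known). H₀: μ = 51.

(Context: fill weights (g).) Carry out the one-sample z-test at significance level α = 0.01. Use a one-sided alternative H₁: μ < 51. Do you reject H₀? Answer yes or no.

reject H₀: no

SE = σ/√n = 11/√11 = 3.3166
z = (x̄−μ₀)/SE = (50.27−51)/3.3166 = -0.2201
p-value (one-sided, H₁ less) = 0.41290
At α=0.01: p ≥ α → fail to reject H₀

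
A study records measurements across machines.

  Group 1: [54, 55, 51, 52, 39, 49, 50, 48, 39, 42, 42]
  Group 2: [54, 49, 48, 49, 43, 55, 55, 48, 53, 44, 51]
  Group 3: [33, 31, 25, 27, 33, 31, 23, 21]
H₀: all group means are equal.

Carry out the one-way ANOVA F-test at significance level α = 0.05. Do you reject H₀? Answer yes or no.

Group means [47.36, 49.91, 28.00], grand mean 43.133
SSB = Σnᵢ(x̄ᵢ−x̄)² = 2534.012; SSW = ΣΣ(x−x̄ᵢ)² = 667.455
MSB = 2534.012/2 = 1267.0061; MSW = 667.455/27 = 24.7205
F = MSB/MSW = 51.2532
df = (2, 27)
p-value (upper-tail) = 0.00000
At α=0.05: p < α → reject H₀

reject H₀: yes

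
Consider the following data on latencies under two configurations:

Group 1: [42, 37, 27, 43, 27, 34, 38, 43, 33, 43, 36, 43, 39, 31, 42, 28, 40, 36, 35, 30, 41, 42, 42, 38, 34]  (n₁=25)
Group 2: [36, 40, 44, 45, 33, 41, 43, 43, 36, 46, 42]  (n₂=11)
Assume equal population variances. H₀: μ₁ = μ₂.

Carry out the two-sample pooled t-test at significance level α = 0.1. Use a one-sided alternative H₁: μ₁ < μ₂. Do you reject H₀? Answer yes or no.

x̄₁=36.960, s₁=5.327, n₁=25
x̄₂=40.818, s₂=4.167, n₂=11
s_p² = [24·5.327² + 10·4.167²]/34 = 25.1352
SE = √(s_p²·(1/25+1/11)) = 1.8140
t = (36.960−40.818)/1.8140 = -2.1269
df = 34
p-value (one-sided, H₁ less) = 0.02038
At α=0.1: p < α → reject H₀

reject H₀: yes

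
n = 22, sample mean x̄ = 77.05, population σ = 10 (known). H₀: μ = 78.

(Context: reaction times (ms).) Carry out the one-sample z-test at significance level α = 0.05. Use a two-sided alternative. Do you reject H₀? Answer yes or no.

SE = σ/√n = 10/√22 = 2.1320
z = (x̄−μ₀)/SE = (77.05−78)/2.1320 = -0.4456
p-value (two-sided) = 0.65589
At α=0.05: p ≥ α → fail to reject H₀

reject H₀: no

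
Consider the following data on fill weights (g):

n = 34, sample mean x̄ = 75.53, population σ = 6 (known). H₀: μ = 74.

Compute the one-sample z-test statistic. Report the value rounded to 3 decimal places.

SE = σ/√n = 6/√34 = 1.0290
z = (x̄−μ₀)/SE = (75.53−74)/1.0290 = 1.4869

test statistic = 1.487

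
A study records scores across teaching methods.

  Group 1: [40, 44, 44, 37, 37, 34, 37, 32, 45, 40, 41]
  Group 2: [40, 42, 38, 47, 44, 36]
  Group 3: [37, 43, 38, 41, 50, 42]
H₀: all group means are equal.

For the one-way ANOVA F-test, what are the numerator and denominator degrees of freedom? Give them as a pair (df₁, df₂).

k = 3 groups, N = 23 total
df = (k−1, N−k) = (3−1, 23−3) = (2, 20)

degrees of freedom = [2, 20]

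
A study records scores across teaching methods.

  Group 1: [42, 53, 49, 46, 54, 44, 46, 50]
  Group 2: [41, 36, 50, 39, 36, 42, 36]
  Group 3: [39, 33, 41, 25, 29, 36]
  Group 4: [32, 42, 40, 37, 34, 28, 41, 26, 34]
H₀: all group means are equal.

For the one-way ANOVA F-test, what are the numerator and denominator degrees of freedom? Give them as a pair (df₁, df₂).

k = 4 groups, N = 30 total
df = (k−1, N−k) = (4−1, 30−4) = (3, 26)

degrees of freedom = [3, 26]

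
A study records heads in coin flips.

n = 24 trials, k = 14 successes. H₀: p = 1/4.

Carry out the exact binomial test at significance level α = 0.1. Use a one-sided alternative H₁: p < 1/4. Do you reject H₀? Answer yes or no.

Exact binomial: n=24, k=14, p₀=1/4=0.2500
P(X≤14) from Σ C(n,i)·p₀^i·(1−p₀)^(n−i)
p-value (one-sided, H₁ less) = 0.99989
At α=0.1: p ≥ α → fail to reject H₀

reject H₀: no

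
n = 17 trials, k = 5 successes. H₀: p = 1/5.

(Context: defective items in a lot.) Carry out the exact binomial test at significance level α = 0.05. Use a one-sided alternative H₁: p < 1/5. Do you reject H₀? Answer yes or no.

Exact binomial: n=17, k=5, p₀=1/5=0.2000
P(X≤5) from Σ C(n,i)·p₀^i·(1−p₀)^(n−i)
p-value (one-sided, H₁ less) = 0.89430
At α=0.05: p ≥ α → fail to reject H₀

reject H₀: no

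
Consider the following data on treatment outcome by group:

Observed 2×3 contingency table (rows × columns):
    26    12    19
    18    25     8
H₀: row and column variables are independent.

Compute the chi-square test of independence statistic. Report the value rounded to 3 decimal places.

test statistic = 10.202

Row totals [57, 51], col totals [44, 37, 27], n=108
χ² = (26−23.22)²/23.22 + (12−19.53)²/19.53 + (19−14.25)²/14.25 + (18−20.78)²/20.78 + (25−17.47)²/17.47 + (8−12.75)²/12.75 = 10.2017
df = 2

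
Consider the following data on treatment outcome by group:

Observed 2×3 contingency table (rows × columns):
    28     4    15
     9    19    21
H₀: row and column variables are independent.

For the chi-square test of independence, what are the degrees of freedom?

df = (r−1)(c−1) = (2−1)·(3−1) = 2

degrees of freedom = 2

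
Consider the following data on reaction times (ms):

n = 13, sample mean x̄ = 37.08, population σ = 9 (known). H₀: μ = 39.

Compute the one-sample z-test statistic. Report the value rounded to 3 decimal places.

test statistic = -0.769

SE = σ/√n = 9/√13 = 2.4962
z = (x̄−μ₀)/SE = (37.08−39)/2.4962 = -0.7692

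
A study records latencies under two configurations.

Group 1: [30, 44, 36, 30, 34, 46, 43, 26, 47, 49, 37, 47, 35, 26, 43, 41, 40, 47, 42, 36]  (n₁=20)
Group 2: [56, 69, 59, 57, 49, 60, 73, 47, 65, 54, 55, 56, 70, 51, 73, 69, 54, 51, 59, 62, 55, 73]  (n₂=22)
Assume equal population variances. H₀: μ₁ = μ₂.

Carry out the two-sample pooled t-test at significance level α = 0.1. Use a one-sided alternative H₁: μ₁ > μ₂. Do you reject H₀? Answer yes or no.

x̄₁=38.950, s₁=7.163, n₁=20
x̄₂=59.864, s₂=8.207, n₂=22
s_p² = [19·7.163² + 21·8.207²]/40 = 59.7385
SE = √(s_p²·(1/20+1/22)) = 2.3880
t = (38.950−59.864)/2.3880 = -8.7580
df = 40
p-value (one-sided, H₁ greater) = 1.00000
At α=0.1: p ≥ α → fail to reject H₀

reject H₀: no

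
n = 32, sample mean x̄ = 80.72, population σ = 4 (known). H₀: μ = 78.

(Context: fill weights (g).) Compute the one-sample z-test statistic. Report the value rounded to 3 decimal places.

test statistic = 3.847

SE = σ/√n = 4/√32 = 0.7071
z = (x̄−μ₀)/SE = (80.72−78)/0.7071 = 3.8467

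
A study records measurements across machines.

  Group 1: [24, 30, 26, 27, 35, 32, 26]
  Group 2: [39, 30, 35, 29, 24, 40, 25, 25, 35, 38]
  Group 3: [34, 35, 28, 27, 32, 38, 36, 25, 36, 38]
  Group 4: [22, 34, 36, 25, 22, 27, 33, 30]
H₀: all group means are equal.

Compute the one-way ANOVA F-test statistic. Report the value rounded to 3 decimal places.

Group means [28.57, 32.00, 32.90, 28.62], grand mean 30.800
SSB = Σnᵢ(x̄ᵢ−x̄)² = 131.111; SSW = ΣΣ(x−x̄ᵢ)² = 840.489
MSB = 131.111/3 = 43.7036; MSW = 840.489/31 = 27.1126
F = MSB/MSW = 1.6119
df = (3, 31)

test statistic = 1.612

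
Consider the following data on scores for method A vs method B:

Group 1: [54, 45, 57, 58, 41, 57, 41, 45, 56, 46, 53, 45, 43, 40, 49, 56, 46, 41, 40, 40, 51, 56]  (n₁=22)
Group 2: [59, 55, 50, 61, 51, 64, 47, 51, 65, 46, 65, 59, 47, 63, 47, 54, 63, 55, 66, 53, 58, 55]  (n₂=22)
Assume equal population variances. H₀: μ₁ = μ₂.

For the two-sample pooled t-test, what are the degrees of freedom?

df = n₁ + n₂ − 2 = 22 + 22 − 2 = 42

degrees of freedom = 42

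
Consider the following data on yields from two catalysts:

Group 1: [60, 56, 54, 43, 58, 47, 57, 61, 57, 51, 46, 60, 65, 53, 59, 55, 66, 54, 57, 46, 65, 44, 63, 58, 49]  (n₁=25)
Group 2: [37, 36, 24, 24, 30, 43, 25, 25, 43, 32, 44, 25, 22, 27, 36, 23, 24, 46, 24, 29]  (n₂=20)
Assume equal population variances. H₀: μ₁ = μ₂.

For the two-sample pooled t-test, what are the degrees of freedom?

degrees of freedom = 43

df = n₁ + n₂ − 2 = 25 + 20 − 2 = 43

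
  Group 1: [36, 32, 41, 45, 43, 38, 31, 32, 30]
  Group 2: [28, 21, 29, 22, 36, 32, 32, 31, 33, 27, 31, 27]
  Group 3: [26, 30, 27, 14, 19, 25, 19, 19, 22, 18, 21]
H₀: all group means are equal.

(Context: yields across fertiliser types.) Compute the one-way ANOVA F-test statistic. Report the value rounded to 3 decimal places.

Group means [36.44, 29.08, 21.82], grand mean 28.656
SSB = Σnᵢ(x̄ᵢ−x̄)² = 1062.443; SSW = ΣΣ(x−x̄ᵢ)² = 684.775
MSB = 1062.443/2 = 531.2217; MSW = 684.775/29 = 23.6129
F = MSB/MSW = 22.4971
df = (2, 29)

test statistic = 22.497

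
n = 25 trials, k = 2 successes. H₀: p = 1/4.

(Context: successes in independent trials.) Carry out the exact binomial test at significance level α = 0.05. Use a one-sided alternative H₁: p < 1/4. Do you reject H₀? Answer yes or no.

Exact binomial: n=25, k=2, p₀=1/4=0.2500
P(X≤2) from Σ C(n,i)·p₀^i·(1−p₀)^(n−i)
p-value (one-sided, H₁ less) = 0.03211
At α=0.05: p < α → reject H₀

reject H₀: yes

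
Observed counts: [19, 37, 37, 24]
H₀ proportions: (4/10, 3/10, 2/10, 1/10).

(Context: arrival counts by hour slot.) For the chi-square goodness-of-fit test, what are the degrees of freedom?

degrees of freedom = 3

df = k − 1 = 4 − 1 = 3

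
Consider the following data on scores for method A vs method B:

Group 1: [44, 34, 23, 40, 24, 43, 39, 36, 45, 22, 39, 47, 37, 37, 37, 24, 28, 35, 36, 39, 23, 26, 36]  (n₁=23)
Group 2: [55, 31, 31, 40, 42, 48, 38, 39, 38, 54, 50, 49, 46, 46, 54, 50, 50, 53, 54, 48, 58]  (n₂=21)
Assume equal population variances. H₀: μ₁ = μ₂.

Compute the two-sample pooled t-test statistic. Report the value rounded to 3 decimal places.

test statistic = -5.084

x̄₁=34.522, s₁=7.692, n₁=23
x̄₂=46.381, s₂=7.768, n₂=21
s_p² = [22·7.692² + 20·7.768²]/42 = 59.7308
SE = √(s_p²·(1/23+1/21)) = 2.3327
t = (34.522−46.381)/2.3327 = -5.0840
df = 42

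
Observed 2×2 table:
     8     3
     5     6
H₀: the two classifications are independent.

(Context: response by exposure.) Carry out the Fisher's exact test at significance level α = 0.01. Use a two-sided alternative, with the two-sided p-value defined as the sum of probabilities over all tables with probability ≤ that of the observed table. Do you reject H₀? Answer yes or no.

Margins: r₁=11, r₂=11, c₁=13, c₂=9, n=22
p_obs = C(11,8)·C(11,5)/C(22,13); sum pmf over tables with pmf ≤ p_obs
p-value (two-sided) = 0.38700
At α=0.01: p ≥ α → fail to reject H₀

reject H₀: no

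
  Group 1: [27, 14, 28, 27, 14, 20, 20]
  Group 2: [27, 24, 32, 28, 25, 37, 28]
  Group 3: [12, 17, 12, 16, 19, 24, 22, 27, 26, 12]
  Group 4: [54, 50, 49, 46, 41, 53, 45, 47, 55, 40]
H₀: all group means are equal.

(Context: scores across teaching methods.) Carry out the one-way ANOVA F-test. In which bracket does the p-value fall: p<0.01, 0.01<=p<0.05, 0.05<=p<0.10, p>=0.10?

Group means [21.43, 28.71, 18.70, 48.00], grand mean 29.941
SSB = Σnᵢ(x̄ᵢ−x̄)² = 5042.639; SSW = ΣΣ(x−x̄ᵢ)² = 887.243
MSB = 5042.639/3 = 1680.8798; MSW = 887.243/30 = 29.5748
F = MSB/MSW = 56.8349
df = (3, 30)
p-value (upper-tail) = 0.00000
→ bracket: p<0.01

p-value bracket: p<0.01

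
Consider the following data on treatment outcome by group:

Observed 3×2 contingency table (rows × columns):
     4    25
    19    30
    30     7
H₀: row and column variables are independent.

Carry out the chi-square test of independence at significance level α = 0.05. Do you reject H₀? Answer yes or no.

Row totals [29, 49, 37], col totals [53, 62], n=115
χ² = (4−13.37)²/13.37 + (25−15.63)²/15.63 + (19−22.58)²/22.58 + (30−26.42)²/26.42 + (30−17.05)²/17.05 + (7−19.95)²/19.95 = 31.4619
df = 2
p-value (upper-tail) = 0.00000
At α=0.05: p < α → reject H₀

reject H₀: yes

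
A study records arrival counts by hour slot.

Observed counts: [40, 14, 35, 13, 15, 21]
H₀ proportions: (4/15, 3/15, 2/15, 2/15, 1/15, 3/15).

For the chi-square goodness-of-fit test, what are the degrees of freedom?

df = k − 1 = 6 − 1 = 5

degrees of freedom = 5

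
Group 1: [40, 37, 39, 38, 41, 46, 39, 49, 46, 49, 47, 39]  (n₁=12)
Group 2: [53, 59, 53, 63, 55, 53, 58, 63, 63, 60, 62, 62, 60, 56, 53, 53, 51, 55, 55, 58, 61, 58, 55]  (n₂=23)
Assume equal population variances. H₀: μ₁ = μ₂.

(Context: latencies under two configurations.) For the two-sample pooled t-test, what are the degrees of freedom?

df = n₁ + n₂ − 2 = 12 + 23 − 2 = 33

degrees of freedom = 33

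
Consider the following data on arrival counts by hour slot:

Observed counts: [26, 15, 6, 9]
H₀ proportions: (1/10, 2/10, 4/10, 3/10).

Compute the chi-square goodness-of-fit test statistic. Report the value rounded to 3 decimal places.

n = 56; E_i = n·p_i = [5.60, 11.20, 22.40, 16.80]
χ² = (26−5.60)²/5.60 + (15−11.20)²/11.20 + (6−22.40)²/22.40 + (9−16.80)²/16.80 = 91.2321
df = 3

test statistic = 91.232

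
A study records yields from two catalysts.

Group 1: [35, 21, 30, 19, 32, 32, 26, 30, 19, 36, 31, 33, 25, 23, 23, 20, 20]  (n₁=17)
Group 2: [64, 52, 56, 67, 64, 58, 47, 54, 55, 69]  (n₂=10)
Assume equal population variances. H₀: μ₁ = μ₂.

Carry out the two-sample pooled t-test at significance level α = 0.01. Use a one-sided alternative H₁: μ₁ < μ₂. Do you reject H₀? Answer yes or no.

reject H₀: yes

x̄₁=26.765, s₁=5.932, n₁=17
x̄₂=58.600, s₂=7.121, n₂=10
s_p² = [16·5.932² + 9·7.121²]/25 = 40.7784
SE = √(s_p²·(1/17+1/10)) = 2.5449
t = (26.765−58.600)/2.5449 = -12.5094
df = 25
p-value (one-sided, H₁ less) = 0.00000
At α=0.01: p < α → reject H₀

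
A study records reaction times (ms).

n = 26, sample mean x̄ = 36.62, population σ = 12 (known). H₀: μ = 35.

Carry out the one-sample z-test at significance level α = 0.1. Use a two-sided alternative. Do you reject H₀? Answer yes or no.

reject H₀: no

SE = σ/√n = 12/√26 = 2.3534
z = (x̄−μ₀)/SE = (36.62−35)/2.3534 = 0.6884
p-value (two-sided) = 0.49122
At α=0.1: p ≥ α → fail to reject H₀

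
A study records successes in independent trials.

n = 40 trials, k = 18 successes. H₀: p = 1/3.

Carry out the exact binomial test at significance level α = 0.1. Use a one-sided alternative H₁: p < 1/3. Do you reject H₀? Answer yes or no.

reject H₀: no

Exact binomial: n=40, k=18, p₀=1/3=0.3333
P(X≤18) from Σ C(n,i)·p₀^i·(1−p₀)^(n−i)
p-value (one-sided, H₁ less) = 0.95591
At α=0.1: p ≥ α → fail to reject H₀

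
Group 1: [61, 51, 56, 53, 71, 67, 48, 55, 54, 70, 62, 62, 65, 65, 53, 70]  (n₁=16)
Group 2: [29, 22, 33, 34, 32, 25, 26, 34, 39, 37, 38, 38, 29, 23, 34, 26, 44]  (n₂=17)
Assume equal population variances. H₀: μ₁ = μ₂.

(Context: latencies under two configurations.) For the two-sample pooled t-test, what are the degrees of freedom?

degrees of freedom = 31

df = n₁ + n₂ − 2 = 16 + 17 − 2 = 31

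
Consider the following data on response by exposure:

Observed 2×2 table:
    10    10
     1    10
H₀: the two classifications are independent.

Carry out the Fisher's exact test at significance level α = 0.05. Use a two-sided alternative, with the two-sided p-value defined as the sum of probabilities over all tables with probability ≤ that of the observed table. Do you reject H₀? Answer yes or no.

Margins: r₁=20, r₂=11, c₁=11, c₂=20, n=31
p_obs = C(20,10)·C(11,1)/C(31,11); sum pmf over tables with pmf ≤ p_obs
p-value (two-sided) = 0.04722
At α=0.05: p < α → reject H₀

reject H₀: yes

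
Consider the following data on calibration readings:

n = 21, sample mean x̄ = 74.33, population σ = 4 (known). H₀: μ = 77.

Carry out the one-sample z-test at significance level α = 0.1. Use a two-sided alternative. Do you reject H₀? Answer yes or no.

reject H₀: yes

SE = σ/√n = 4/√21 = 0.8729
z = (x̄−μ₀)/SE = (74.33−77)/0.8729 = -3.0589
p-value (two-sided) = 0.00222
At α=0.1: p < α → reject H₀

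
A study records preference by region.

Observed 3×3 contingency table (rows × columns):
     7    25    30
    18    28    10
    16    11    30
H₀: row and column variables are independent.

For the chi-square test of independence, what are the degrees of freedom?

degrees of freedom = 4

df = (r−1)(c−1) = (3−1)·(3−1) = 4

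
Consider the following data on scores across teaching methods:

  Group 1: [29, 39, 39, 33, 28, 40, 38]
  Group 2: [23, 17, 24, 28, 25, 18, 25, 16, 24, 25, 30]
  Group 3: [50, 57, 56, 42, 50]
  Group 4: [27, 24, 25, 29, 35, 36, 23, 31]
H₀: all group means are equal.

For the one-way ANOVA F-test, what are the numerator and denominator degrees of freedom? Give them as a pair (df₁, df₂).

k = 4 groups, N = 31 total
df = (k−1, N−k) = (4−1, 31−4) = (3, 27)

degrees of freedom = [3, 27]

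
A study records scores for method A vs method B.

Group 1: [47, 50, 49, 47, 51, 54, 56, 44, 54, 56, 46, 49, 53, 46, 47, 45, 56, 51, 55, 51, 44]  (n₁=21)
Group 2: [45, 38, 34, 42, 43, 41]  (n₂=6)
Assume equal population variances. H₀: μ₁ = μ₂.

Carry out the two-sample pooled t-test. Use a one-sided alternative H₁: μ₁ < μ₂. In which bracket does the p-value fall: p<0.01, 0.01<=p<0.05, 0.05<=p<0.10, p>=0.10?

x̄₁=50.048, s₁=4.092, n₁=21
x̄₂=40.500, s₂=3.937, n₂=6
s_p² = [20·4.092² + 5·3.937²]/25 = 16.4981
SE = √(s_p²·(1/21+1/6)) = 1.8802
t = (50.048−40.500)/1.8802 = 5.0779
df = 25
p-value (one-sided, H₁ less) = 0.99998
→ bracket: p>=0.10

p-value bracket: p>=0.10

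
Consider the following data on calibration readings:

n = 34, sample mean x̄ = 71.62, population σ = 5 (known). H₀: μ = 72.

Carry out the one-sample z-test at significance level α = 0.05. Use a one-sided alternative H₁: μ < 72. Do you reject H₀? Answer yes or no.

SE = σ/√n = 5/√34 = 0.8575
z = (x̄−μ₀)/SE = (71.62−72)/0.8575 = -0.4432
p-value (one-sided, H₁ less) = 0.32883
At α=0.05: p ≥ α → fail to reject H₀

reject H₀: no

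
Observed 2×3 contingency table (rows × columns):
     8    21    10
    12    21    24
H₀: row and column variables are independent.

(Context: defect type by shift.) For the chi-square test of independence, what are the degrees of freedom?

df = (r−1)(c−1) = (2−1)·(3−1) = 2

degrees of freedom = 2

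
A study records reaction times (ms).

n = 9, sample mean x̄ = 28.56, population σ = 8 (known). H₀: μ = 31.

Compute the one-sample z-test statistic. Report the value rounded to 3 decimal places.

SE = σ/√n = 8/√9 = 2.6667
z = (x̄−μ₀)/SE = (28.56−31)/2.6667 = -0.9150

test statistic = -0.915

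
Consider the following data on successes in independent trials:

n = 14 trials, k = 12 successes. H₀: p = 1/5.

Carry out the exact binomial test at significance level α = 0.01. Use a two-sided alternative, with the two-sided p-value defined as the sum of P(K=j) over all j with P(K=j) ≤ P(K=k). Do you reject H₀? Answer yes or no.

reject H₀: yes

Exact binomial: n=14, k=12, p₀=1/5=0.2000
P(X=j) = C(n,j)·p₀^j·(1−p₀)^(n−j); p = Σ P(X=j) over j with P(X=j) ≤ P(X=12)
p-value (two-sided) = 0.00000
At α=0.01: p < α → reject H₀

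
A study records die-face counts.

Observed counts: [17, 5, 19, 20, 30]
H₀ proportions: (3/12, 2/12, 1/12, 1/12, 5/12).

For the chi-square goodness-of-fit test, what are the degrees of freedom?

df = k − 1 = 5 − 1 = 4

degrees of freedom = 4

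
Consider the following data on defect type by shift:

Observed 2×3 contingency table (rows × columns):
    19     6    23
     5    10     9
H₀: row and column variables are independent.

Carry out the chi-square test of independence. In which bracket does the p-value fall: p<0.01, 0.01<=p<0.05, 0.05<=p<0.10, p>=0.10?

p-value bracket: 0.01<=p<0.05

Row totals [48, 24], col totals [24, 16, 32], n=72
χ² = (19−16.00)²/16.00 + (6−10.67)²/10.67 + (23−21.33)²/21.33 + (5−8.00)²/8.00 + (10−5.33)²/5.33 + (9−10.67)²/10.67 = 8.2031
df = 2
p-value (upper-tail) = 0.01655
→ bracket: 0.01<=p<0.05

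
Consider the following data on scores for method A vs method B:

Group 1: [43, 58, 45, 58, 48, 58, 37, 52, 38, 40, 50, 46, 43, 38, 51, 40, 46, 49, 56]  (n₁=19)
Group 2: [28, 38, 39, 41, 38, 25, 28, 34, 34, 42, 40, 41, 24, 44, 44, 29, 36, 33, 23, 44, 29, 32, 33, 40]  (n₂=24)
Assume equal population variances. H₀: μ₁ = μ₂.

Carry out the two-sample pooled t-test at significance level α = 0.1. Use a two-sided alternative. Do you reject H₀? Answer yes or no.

reject H₀: yes

x̄₁=47.158, s₁=7.057, n₁=19
x̄₂=34.958, s₂=6.604, n₂=24
s_p² = [18·7.057² + 23·6.604²]/41 = 46.3289
SE = √(s_p²·(1/19+1/24)) = 2.0902
t = (47.158−34.958)/2.0902 = 5.8367
df = 41
p-value (two-sided) = 0.00000
At α=0.1: p < α → reject H₀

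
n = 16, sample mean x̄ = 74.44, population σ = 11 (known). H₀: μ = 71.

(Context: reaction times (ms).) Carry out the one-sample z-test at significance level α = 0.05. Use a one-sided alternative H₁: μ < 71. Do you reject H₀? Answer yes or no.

SE = σ/√n = 11/√16 = 2.7500
z = (x̄−μ₀)/SE = (74.44−71)/2.7500 = 1.2509
p-value (one-sided, H₁ less) = 0.89452
At α=0.05: p ≥ α → fail to reject H₀

reject H₀: no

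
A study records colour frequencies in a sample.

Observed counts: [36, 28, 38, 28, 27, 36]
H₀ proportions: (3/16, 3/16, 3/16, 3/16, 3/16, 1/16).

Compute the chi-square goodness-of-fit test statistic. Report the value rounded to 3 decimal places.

test statistic = 53.632

n = 193; E_i = n·p_i = [36.19, 36.19, 36.19, 36.19, 36.19, 12.06]
χ² = (36−36.19)²/36.19 + (28−36.19)²/36.19 + (38−36.19)²/36.19 + (28−36.19)²/36.19 + (27−36.19)²/36.19 + (36−12.06)²/12.06 = 53.6321
df = 5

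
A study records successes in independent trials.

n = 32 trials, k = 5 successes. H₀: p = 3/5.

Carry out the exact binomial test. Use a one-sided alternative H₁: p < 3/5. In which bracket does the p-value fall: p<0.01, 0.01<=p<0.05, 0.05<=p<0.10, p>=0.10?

Exact binomial: n=32, k=5, p₀=3/5=0.6000
P(X≤5) from Σ C(n,i)·p₀^i·(1−p₀)^(n−i)
p-value (one-sided, H₁ less) = 0.00000
→ bracket: p<0.01

p-value bracket: p<0.01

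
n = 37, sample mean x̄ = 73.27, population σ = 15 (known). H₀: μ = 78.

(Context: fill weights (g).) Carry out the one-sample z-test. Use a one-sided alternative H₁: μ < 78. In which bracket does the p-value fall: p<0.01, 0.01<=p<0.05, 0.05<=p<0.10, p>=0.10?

SE = σ/√n = 15/√37 = 2.4660
z = (x̄−μ₀)/SE = (73.27−78)/2.4660 = -1.9181
p-value (one-sided, H₁ less) = 0.02755
→ bracket: 0.01<=p<0.05

p-value bracket: 0.01<=p<0.05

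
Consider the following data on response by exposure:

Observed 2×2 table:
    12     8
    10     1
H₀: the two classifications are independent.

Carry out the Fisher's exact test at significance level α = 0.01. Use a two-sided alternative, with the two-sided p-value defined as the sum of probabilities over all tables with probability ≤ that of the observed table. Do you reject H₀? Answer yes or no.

Margins: r₁=20, r₂=11, c₁=22, c₂=9, n=31
p_obs = C(20,12)·C(11,10)/C(31,22); sum pmf over tables with pmf ≤ p_obs
p-value (two-sided) = 0.10647
At α=0.01: p ≥ α → fail to reject H₀

reject H₀: no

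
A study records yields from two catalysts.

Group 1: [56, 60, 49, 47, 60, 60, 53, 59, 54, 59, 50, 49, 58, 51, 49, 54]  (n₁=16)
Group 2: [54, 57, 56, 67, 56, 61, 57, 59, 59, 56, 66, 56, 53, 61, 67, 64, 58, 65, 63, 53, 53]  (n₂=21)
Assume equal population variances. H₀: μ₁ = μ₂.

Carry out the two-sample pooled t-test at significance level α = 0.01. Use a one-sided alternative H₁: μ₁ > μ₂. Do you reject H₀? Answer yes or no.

reject H₀: no

x̄₁=54.250, s₁=4.669, n₁=16
x̄₂=59.095, s₂=4.689, n₂=21
s_p² = [15·4.669² + 20·4.689²]/35 = 21.9088
SE = √(s_p²·(1/16+1/21)) = 1.5532
t = (54.250−59.095)/1.5532 = -3.1194
df = 35
p-value (one-sided, H₁ greater) = 0.99819
At α=0.01: p ≥ α → fail to reject H₀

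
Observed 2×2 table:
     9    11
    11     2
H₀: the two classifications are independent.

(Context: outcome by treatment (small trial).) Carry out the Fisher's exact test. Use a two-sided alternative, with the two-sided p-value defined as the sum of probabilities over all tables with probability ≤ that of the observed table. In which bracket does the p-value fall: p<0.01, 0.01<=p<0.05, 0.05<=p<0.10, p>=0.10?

p-value bracket: 0.01<=p<0.05

Margins: r₁=20, r₂=13, c₁=20, c₂=13, n=33
p_obs = C(20,9)·C(13,11)/C(33,20); sum pmf over tables with pmf ≤ p_obs
p-value (two-sided) = 0.03249
→ bracket: 0.01<=p<0.05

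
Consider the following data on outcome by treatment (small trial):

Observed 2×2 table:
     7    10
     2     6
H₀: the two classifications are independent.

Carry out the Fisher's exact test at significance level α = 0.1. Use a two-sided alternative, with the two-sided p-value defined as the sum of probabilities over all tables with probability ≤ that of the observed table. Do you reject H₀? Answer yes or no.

Margins: r₁=17, r₂=8, c₁=9, c₂=16, n=25
p_obs = C(17,7)·C(8,2)/C(25,9); sum pmf over tables with pmf ≤ p_obs
p-value (two-sided) = 0.66076
At α=0.1: p ≥ α → fail to reject H₀

reject H₀: no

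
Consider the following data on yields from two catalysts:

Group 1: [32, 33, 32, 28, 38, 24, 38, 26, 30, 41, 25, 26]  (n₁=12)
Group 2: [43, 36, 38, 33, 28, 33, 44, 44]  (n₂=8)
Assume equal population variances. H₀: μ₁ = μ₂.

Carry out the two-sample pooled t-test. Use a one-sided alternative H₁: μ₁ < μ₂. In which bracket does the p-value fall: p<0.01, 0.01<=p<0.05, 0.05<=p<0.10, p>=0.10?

p-value bracket: 0.01<=p<0.05

x̄₁=31.083, s₁=5.632, n₁=12
x̄₂=37.375, s₂=5.951, n₂=8
s_p² = [11·5.632² + 7·5.951²]/18 = 33.1551
SE = √(s_p²·(1/12+1/8)) = 2.6282
t = (31.083−37.375)/2.6282 = -2.3939
df = 18
p-value (one-sided, H₁ less) = 0.01389
→ bracket: 0.01<=p<0.05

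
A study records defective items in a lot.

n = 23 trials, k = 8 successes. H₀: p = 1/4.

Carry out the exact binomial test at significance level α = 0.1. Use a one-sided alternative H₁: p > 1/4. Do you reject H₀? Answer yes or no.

reject H₀: no

Exact binomial: n=23, k=8, p₀=1/4=0.2500
P(X≥8) from Σ C(n,i)·p₀^i·(1−p₀)^(n−i)
p-value (one-sided, H₁ greater) = 0.19630
At α=0.1: p ≥ α → fail to reject H₀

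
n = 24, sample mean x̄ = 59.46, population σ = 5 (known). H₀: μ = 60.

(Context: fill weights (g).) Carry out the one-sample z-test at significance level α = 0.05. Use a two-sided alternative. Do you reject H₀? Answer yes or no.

reject H₀: no

SE = σ/√n = 5/√24 = 1.0206
z = (x̄−μ₀)/SE = (59.46−60)/1.0206 = -0.5291
p-value (two-sided) = 0.59674
At α=0.05: p ≥ α → fail to reject H₀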